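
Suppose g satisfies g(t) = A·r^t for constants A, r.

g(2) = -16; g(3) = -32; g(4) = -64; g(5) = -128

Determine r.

Consecutive ratio: -32/(-16) = 2, and -64/(-32) = 2, so r = 2.
Then A·2^2 = -16 gives A = -4, and g(t) = -4·2^t.

2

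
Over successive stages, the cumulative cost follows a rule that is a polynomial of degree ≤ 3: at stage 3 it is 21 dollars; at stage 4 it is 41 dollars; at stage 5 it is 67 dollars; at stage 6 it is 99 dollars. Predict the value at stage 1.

Write the value at n as P(n).
First differences: 20, 26, 32. Second differences: 6, 6.
Level-2 differences are constant, so P has degree 2.
Fitting a degree-2 polynomial gives P(n) = 3n² - n - 3.
Then P(1) = -1.

-1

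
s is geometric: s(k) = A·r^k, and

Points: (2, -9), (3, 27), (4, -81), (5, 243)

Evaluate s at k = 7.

2187

Consecutive ratio: 27/(-9) = -3, and -81/27 = -3, so r = -3.
Then A·(-3)^2 = -9 gives A = -1, and s(k) = -1·(-3)^k.
s(7) = -1·(-3)^7 = 2187.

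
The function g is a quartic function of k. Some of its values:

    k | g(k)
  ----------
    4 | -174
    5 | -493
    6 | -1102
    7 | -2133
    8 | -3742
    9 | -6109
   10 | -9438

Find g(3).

-37

First differences: -319, -609, -1031, -1609, -2367, -3329. Second differences: -290, -422, -578, -758, -962. Third differences: -132, -156, -180, -204. Fourth differences: -24, -24, -24.
Level-4 differences are constant, so g has degree 4.
Fitting a degree-4 polynomial gives g(k) = -k^4 + 6k² - 4k + 2.
Then g(3) = -37.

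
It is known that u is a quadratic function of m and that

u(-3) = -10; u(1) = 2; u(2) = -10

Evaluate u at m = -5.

-52

Write u(m) = am² + bm + c; the 3 given values yield a linear system in the 3 coefficients.
Solving, u(m) = -3m² - 3m + 8.
Then u(-5) = -52.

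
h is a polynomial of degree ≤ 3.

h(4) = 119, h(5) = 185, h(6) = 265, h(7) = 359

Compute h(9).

First differences: 66, 80, 94. Second differences: 14, 14.
Level-2 differences are constant, so h has degree 2.
Fitting a degree-2 polynomial gives h(k) = 7k² + 3k - 5.
Then h(9) = 589.

589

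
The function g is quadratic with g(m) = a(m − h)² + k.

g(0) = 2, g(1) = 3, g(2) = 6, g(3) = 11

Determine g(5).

First differences 1, 3, 5; second difference 2 = 2a, so a = 1.
Expanding, the m-coefficient is −2ah = -2h; matching it to the data gives h = 0, and then k = 2.
So g(m) = 1(m + 0)² + 2.
g(5) = 1·5² + 2 = 27.

27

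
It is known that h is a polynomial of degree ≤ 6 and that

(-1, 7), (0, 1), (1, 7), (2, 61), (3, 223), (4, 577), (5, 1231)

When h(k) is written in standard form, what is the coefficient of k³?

Write h(k) = ak^6 + bk^5 + ck^4 + dk³ + ek² + pk + q; the 7 given values yield a linear system in the 7 coefficients.
Solving, the top 2 coefficients vanish, and h(k) = k^4 + 4k³ + 5k² - 4k + 1.
The coefficient of k³ is 4.

4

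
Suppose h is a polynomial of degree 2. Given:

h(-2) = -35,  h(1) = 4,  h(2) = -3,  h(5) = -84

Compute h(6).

Write h(t) = at² + bt + c; the 4 given values yield a linear system in the 3 coefficients.
Solving, h(t) = -5t² + 8t + 1.
Then h(6) = -131.

-131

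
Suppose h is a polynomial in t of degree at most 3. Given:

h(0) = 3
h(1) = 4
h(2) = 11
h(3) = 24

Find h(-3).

Write h(t) = at³ + bt² + ct + d; the 4 given values yield a linear system in the 4 coefficients.
Solving, the leading coefficient vanishes, and h(t) = 3t² - 2t + 3.
Then h(-3) = 36.

36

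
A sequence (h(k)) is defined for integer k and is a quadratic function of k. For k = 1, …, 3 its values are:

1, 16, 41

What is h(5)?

121

Write h(k) = ak² + bk + c; the 3 given values yield a linear system in the 3 coefficients.
Solving, h(k) = 5k² - 4.
Then h(5) = 121.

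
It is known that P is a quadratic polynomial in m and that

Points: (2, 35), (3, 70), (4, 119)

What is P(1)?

Write P(m) = am² + bm + c; the 3 given values yield a linear system in the 3 coefficients.
Solving, P(m) = 7m² + 7.
Then P(1) = 14.

14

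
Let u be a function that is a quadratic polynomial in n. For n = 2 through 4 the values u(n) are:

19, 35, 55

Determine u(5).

Write u(n) = an² + bn + c; the 3 given values yield a linear system in the 3 coefficients.
Solving, u(n) = 2n² + 6n - 1.
Then u(5) = 79.

79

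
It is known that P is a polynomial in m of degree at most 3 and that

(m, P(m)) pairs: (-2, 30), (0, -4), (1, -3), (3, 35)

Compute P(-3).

Write P(m) = am³ + bm² + cm + d; the 4 given values yield a linear system in the 4 coefficients.
Solving, the leading coefficient vanishes, and P(m) = 6m² - 5m - 4.
Then P(-3) = 65.

65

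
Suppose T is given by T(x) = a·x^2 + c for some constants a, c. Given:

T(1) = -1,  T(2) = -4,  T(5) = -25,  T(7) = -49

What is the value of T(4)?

From T(1) = -1 and T(2) = -4: 1a + c = -1 and 4a + c = -4.
Subtracting: 3a = -3, so a = -1; then c = -1 − (-1)·1 = 0.
So T(x) = -1x² + 0, and T(4) = -16.

-16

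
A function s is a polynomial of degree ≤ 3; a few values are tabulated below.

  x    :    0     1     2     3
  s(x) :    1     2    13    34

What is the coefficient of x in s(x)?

First differences: 1, 11, 21. Second differences: 10, 10.
Level-2 differences are constant, so s has degree 2.
Fitting a degree-2 polynomial gives s(x) = 5x² - 4x + 1.
The coefficient of x is -4.

-4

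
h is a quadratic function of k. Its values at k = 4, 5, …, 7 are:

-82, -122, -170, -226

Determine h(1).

-10

First differences: -40, -48, -56. Second differences: -8, -8.
Level-2 differences are constant, so h has degree 2.
Fitting a degree-2 polynomial gives h(k) = -4k² - 4k - 2.
Then h(1) = -10.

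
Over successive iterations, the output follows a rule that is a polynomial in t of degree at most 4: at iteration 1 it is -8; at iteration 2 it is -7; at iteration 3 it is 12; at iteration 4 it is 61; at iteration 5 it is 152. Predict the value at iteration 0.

Write the value at t as P(t).
Write P(t) = at^4 + bt³ + ct² + dt + e; the 5 given values yield a linear system in the 5 coefficients.
Solving, the leading coefficient vanishes, and P(t) = 2t³ - 3t² - 4t - 3.
Then P(0) = -3.

-3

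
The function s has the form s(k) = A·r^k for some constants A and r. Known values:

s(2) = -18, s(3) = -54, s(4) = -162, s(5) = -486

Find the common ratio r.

Consecutive ratio: -54/(-18) = 3, and -162/(-54) = 3, so r = 3.
Then A·3^2 = -18 gives A = -2, and s(k) = -2·3^k.

3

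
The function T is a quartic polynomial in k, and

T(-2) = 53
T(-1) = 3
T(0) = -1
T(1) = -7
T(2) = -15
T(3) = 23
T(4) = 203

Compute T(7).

First differences: -50, -4, -6, -8, 38, 180. Second differences: 46, -2, -2, 46, 142. Third differences: -48, 0, 48, 96. Fourth differences: 48, 48, 48.
Level-4 differences are constant, so T has degree 4.
Fitting a degree-4 polynomial gives T(k) = 2k^4 - 4k³ - 3k² - k - 1.
Then T(7) = 3275.

3275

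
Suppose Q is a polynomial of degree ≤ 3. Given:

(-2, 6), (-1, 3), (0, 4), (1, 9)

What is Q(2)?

18

Write Q(t) = at³ + bt² + ct + d; the 4 given values yield a linear system in the 4 coefficients.
Solving, the leading coefficient vanishes, and Q(t) = 2t² + 3t + 4.
Then Q(2) = 18.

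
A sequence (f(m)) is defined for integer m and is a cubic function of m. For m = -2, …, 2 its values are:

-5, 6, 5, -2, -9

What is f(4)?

First differences: 11, -1, -7, -7. Second differences: -12, -6, 0. Third differences: 6, 6.
Level-3 differences are constant, so f has degree 3.
Fitting a degree-3 polynomial gives f(m) = m³ - 3m² - 5m + 5.
Then f(4) = 1.

1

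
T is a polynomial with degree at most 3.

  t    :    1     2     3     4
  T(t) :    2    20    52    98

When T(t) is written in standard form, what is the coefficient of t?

-3

First differences: 18, 32, 46. Second differences: 14, 14.
Level-2 differences are constant, so T has degree 2.
Fitting a degree-2 polynomial gives T(t) = 7t² - 3t - 2.
The coefficient of t is -3.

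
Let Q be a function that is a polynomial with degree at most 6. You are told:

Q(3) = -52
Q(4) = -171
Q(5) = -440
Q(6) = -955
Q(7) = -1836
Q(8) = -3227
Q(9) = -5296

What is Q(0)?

First differences: -119, -269, -515, -881, -1391, -2069. Second differences: -150, -246, -366, -510, -678. Third differences: -96, -120, -144, -168. Fourth differences: -24, -24, -24.
Level-4 differences are constant, so Q has degree 4.
Fitting a degree-4 polynomial gives Q(n) = -n^4 + 2n³ - 2n² - 4n + 5.
Then Q(0) = 5.

5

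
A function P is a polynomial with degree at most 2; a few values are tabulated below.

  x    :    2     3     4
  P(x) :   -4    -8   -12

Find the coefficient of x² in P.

0

Write P(x) = ax² + bx + c; the 3 given values yield a linear system in the 3 coefficients.
Solving, the leading coefficient vanishes, and P(x) = -4x + 4.
The coefficient of x² is 0.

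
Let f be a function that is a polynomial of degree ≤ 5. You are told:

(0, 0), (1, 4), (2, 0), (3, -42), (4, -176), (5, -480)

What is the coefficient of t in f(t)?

Write f(t) = at^5 + bt^4 + ct³ + dt² + et + p; the 6 given values yield a linear system in the 6 coefficients.
Solving, the leading coefficient vanishes, and f(t) = -t^4 + t³ + 4t.
The coefficient of t is 4.

4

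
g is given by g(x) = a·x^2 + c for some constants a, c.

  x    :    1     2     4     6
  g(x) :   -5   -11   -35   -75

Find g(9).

-165

From g(1) = -5 and g(2) = -11: 1a + c = -5 and 4a + c = -11.
Subtracting: 3a = -6, so a = -2; then c = -5 − (-2)·1 = -3.
So g(x) = -2x² − 3, and g(9) = -165.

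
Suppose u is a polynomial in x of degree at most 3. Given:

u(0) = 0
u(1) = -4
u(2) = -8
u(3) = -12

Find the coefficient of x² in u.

Write u(x) = ax³ + bx² + cx + d; the 4 given values yield a linear system in the 4 coefficients.
Solving, the top 2 coefficients vanish, and u(x) = -4x.
The coefficient of x² is 0.

0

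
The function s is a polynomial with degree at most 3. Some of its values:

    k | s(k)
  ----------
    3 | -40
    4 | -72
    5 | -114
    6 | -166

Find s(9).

First differences: -32, -42, -52. Second differences: -10, -10.
Level-2 differences are constant, so s has degree 2.
Fitting a degree-2 polynomial gives s(k) = -5k² + 3k - 4.
Then s(9) = -382.

-382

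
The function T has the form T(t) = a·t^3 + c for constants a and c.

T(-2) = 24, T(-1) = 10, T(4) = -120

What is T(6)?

From T(-2) = 24 and T(-1) = 10: -8a + c = 24 and -1a + c = 10.
Subtracting: 7a = -14, so a = -2; then c = 24 − (-2)·(-8) = 8.
So T(t) = -2t³ + 8, and T(6) = -424.

-424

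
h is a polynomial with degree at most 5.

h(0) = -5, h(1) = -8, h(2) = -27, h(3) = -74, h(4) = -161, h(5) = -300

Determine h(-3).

28

First differences: -3, -19, -47, -87, -139. Second differences: -16, -28, -40, -52. Third differences: -12, -12, -12.
Level-3 differences are constant, so h has degree 3.
Fitting a degree-3 polynomial gives h(m) = -2m³ - 2m² + m - 5.
Then h(-3) = 28.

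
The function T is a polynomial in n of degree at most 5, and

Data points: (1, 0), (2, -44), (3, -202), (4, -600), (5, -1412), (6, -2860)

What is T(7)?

First differences: -44, -158, -398, -812, -1448. Second differences: -114, -240, -414, -636. Third differences: -126, -174, -222. Fourth differences: -48, -48.
Level-4 differences are constant, so T has degree 4.
Fitting a degree-4 polynomial gives T(n) = -2n^4 - n³ - n² - 4n + 8.
Then T(7) = -5214.

-5214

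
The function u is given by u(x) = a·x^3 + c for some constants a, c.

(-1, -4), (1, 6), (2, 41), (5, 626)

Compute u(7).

From u(-1) = -4 and u(1) = 6: -1a + c = -4 and 1a + c = 6.
Subtracting: 2a = 10, so a = 5; then c = -4 − 5·(-1) = 1.
So u(x) = 5x³ + 1, and u(7) = 1716.

1716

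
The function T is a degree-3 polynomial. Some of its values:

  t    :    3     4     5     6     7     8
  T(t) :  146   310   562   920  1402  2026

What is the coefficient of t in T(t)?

-3

First differences: 164, 252, 358, 482, 624. Second differences: 88, 106, 124, 142. Third differences: 18, 18, 18.
Level-3 differences are constant, so T has degree 3.
Fitting a degree-3 polynomial gives T(t) = 3t³ + 8t² - 3t + 2.
The coefficient of t is -3.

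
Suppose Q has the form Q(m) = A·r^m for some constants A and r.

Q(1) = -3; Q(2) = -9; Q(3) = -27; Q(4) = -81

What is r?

3

Consecutive ratio: -9/(-3) = 3, and -27/(-9) = 3, so r = 3.
Then A·3^1 = -3 gives A = -1, and Q(m) = -1·3^m.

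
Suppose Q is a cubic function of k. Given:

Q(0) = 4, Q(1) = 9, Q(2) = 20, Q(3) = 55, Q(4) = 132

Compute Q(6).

484

Write Q(k) = ak³ + bk² + ck + d; the 5 given values yield a linear system in the 4 coefficients.
Solving, Q(k) = 3k³ - 6k² + 8k + 4.
Then Q(6) = 484.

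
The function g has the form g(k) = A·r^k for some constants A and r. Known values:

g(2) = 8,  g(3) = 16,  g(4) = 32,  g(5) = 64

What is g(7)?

256

Consecutive ratio: 16/8 = 2, and 32/16 = 2, so r = 2.
Then A·2^2 = 8 gives A = 2, and g(k) = 2·2^k.
g(7) = 2·2^7 = 256.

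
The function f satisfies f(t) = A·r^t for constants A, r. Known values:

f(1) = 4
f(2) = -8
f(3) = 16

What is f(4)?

-32

Consecutive ratio: -8/4 = -2, and 16/(-8) = -2, so r = -2.
Then A·(-2)^1 = 4 gives A = -2, and f(t) = -2·(-2)^t.
f(4) = -2·(-2)^4 = -32.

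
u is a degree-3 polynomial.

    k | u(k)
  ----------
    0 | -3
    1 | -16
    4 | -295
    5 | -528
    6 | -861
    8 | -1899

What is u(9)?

Write u(k) = ak³ + bk² + ck + d; the 6 given values yield a linear system in the 4 coefficients.
Solving, u(k) = -3k³ - 5k² - 5k - 3.
Then u(9) = -2640.

-2640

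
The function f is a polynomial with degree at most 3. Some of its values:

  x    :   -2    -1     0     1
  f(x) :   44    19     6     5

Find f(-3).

81

First differences: -25, -13, -1. Second differences: 12, 12.
Level-2 differences are constant, so f has degree 2.
Fitting a degree-2 polynomial gives f(x) = 6x² - 7x + 6.
Then f(-3) = 81.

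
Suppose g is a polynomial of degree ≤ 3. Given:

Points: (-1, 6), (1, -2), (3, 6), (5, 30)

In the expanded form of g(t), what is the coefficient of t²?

2

Write g(t) = at³ + bt² + ct + d; the 4 given values yield a linear system in the 4 coefficients.
Solving, the leading coefficient vanishes, and g(t) = 2t² - 4t.
The coefficient of t² is 2.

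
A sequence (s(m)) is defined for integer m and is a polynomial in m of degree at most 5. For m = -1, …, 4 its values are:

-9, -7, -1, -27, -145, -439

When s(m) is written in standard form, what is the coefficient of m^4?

-1

First differences: 2, 6, -26, -118, -294. Second differences: 4, -32, -92, -176. Third differences: -36, -60, -84. Fourth differences: -24, -24.
Level-4 differences are constant, so s has degree 4.
Fitting a degree-4 polynomial gives s(m) = -m^4 - 4m³ + 3m² + 8m - 7.
The coefficient of m^4 is -1.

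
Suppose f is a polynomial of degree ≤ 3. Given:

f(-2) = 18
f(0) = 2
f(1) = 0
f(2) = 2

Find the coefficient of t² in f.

2

Write f(t) = at³ + bt² + ct + d; the 4 given values yield a linear system in the 4 coefficients.
Solving, the leading coefficient vanishes, and f(t) = 2t² - 4t + 2.
The coefficient of t² is 2.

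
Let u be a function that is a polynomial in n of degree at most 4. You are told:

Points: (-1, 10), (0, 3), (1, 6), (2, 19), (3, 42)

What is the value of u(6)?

171

First differences: -7, 3, 13, 23. Second differences: 10, 10, 10.
Level-2 differences are constant, so u has degree 2.
Fitting a degree-2 polynomial gives u(n) = 5n² - 2n + 3.
Then u(6) = 171.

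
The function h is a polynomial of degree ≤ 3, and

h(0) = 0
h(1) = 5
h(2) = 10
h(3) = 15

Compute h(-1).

-5

Write h(m) = am³ + bm² + cm + d; the 4 given values yield a linear system in the 4 coefficients.
Solving, the top 2 coefficients vanish, and h(m) = 5m.
Then h(-1) = -5.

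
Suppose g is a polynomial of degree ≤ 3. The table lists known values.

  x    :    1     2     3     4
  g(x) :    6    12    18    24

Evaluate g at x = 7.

Write g(x) = ax³ + bx² + cx + d; the 4 given values yield a linear system in the 4 coefficients.
Solving, the top 2 coefficients vanish, and g(x) = 6x.
Then g(7) = 42.

42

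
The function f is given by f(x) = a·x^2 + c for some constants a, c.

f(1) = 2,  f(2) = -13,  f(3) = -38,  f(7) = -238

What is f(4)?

-73

From f(1) = 2 and f(2) = -13: 1a + c = 2 and 4a + c = -13.
Subtracting: 3a = -15, so a = -5; then c = 2 − (-5)·1 = 7.
So f(x) = -5x² + 7, and f(4) = -73.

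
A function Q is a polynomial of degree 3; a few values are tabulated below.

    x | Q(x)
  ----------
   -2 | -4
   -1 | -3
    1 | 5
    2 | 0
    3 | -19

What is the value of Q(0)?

Write Q(x) = ax³ + bx² + cx + d; the 5 given values yield a linear system in the 4 coefficients.
Solving, Q(x) = -x³ - x² + 5x + 2.
Then Q(0) = 2.

2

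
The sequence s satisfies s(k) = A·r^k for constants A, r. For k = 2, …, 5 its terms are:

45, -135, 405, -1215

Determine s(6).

3645

Consecutive ratio: -135/45 = -3, and 405/(-135) = -3, so r = -3.
Then A·(-3)^2 = 45 gives A = 5, and s(k) = 5·(-3)^k.
s(6) = 5·(-3)^6 = 3645.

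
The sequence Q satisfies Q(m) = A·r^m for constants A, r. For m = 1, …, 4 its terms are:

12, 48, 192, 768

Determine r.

4

Consecutive ratio: 48/12 = 4, and 192/48 = 4, so r = 4.
Then A·4^1 = 12 gives A = 3, and Q(m) = 3·4^m.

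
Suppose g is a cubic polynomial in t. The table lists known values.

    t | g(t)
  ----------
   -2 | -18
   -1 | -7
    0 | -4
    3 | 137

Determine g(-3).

-55

Write g(t) = at³ + bt² + ct + d; the 4 given values yield a linear system in the 4 coefficients.
Solving, g(t) = 3t³ + 5t² + 5t - 4.
Then g(-3) = -55.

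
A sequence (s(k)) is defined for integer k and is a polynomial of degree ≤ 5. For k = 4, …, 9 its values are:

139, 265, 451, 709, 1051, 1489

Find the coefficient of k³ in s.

Write s(k) = ak^5 + bk^4 + ck³ + dk² + ek + p; the 6 given values yield a linear system in the 6 coefficients.
Solving, the top 2 coefficients vanish, and s(k) = 2k³ + 4k - 5.
The coefficient of k³ is 2.

2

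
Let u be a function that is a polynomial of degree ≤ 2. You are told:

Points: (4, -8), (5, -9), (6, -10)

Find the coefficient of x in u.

First differences: -1, -1.
Level-1 differences are constant, so u has degree 1.
Fitting a degree-1 polynomial gives u(x) = -x - 4.
The coefficient of x is -1.

-1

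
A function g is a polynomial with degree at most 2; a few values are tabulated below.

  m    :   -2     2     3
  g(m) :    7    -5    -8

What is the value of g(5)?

Write g(m) = am² + bm + c; the 3 given values yield a linear system in the 3 coefficients.
Solving, the leading coefficient vanishes, and g(m) = -3m + 1.
Then g(5) = -14.

-14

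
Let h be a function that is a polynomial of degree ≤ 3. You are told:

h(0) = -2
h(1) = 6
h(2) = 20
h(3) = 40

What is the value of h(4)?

Write h(n) = an³ + bn² + cn + d; the 4 given values yield a linear system in the 4 coefficients.
Solving, the leading coefficient vanishes, and h(n) = 3n² + 5n - 2.
Then h(4) = 66.

66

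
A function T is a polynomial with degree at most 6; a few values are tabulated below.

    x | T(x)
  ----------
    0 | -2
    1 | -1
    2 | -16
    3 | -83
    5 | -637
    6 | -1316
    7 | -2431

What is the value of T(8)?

Write T(x) = ax^6 + bx^5 + cx^4 + dx³ + ex² + px + q; the 7 given values yield a linear system in the 7 coefficients.
Solving, the top 2 coefficients vanish, and T(x) = -x^4 - x² + 3x - 2.
Then T(8) = -4138.

-4138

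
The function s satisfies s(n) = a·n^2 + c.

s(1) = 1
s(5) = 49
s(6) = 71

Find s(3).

17

From s(1) = 1 and s(5) = 49: 1a + c = 1 and 25a + c = 49.
Subtracting: 24a = 48, so a = 2; then c = 1 − 2·1 = -1.
So s(n) = 2n² − 1, and s(3) = 17.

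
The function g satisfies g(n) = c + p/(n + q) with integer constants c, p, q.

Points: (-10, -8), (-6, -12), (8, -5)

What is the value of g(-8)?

(g(n) − c)(n + q) = p for each data point; the three points give a linear system in c and q, then p follows.
Solving: c = -6, q = 4, p = 12, so g(n) = -6 + 12/(n + 4).
Then g(-8) = -6 + 12/(-4) = -9.

-9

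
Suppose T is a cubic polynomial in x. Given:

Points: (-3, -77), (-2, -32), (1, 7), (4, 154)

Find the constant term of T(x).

-2

Write T(x) = ax³ + bx² + cx + d; the 4 given values yield a linear system in the 4 coefficients.
Solving, T(x) = 2x³ + 7x - 2.
The constant term is T(0) = -2.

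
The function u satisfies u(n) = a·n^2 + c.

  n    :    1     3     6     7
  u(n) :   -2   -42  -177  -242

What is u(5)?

-122

From u(1) = -2 and u(3) = -42: 1a + c = -2 and 9a + c = -42.
Subtracting: 8a = -40, so a = -5; then c = -2 − (-5)·1 = 3.
So u(n) = -5n² + 3, and u(5) = -122.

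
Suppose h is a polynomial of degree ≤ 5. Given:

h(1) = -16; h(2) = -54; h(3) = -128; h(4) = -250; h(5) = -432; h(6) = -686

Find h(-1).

0

Write h(t) = at^5 + bt^4 + ct³ + dt² + et + p; the 6 given values yield a linear system in the 6 coefficients.
Solving, the top 2 coefficients vanish, and h(t) = -2t³ - 6t² - 6t - 2.
Then h(-1) = 0.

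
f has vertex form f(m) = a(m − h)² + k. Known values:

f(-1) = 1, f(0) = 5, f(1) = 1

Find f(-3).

First differences 4, -4; second difference -8 = 2a, so a = -4.
Expanding, the m-coefficient is −2ah = 8h; matching it to the data gives h = 0, and then k = 5.
So f(m) = -4(m + 0)² + 5.
f(-3) = -4·(-3)² + 5 = -31.

-31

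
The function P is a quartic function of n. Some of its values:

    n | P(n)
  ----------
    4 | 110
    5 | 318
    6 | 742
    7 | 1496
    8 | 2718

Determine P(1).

Write P(n) = an^4 + bn³ + cn² + dn + e; the 5 given values yield a linear system in the 5 coefficients.
Solving, P(n) = n^4 - 3n³ + 2n² + 4n - 2.
Then P(1) = 2.

2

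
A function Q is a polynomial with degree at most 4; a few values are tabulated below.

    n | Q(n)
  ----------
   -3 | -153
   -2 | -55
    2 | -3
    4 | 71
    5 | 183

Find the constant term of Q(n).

Write Q(n) = an^4 + bn³ + cn² + dn + e; the 5 given values yield a linear system in the 5 coefficients.
Solving, the leading coefficient vanishes, and Q(n) = 3n³ - 8n² + n + 3.
The constant term is Q(0) = 3.

3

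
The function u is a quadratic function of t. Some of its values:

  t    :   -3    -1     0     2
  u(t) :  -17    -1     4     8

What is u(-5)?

-41

Write u(t) = at² + bt + c; the 4 given values yield a linear system in the 3 coefficients.
Solving, u(t) = -t² + 4t + 4.
Then u(-5) = -41.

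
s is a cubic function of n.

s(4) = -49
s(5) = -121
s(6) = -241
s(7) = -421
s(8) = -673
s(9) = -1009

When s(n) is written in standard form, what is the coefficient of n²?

6

First differences: -72, -120, -180, -252, -336. Second differences: -48, -60, -72, -84. Third differences: -12, -12, -12.
Level-3 differences are constant, so s has degree 3.
Fitting a degree-3 polynomial gives s(n) = -2n³ + 6n² - 4n - 1.
The coefficient of n² is 6.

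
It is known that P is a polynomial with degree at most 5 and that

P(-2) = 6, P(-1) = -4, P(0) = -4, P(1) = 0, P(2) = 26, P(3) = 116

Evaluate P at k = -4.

First differences: -10, 0, 4, 26, 90. Second differences: 10, 4, 22, 64. Third differences: -6, 18, 42. Fourth differences: 24, 24.
Level-4 differences are constant, so P has degree 4.
Fitting a degree-4 polynomial gives P(k) = k^4 + k³ + k² + k - 4.
Then P(-4) = 200.

200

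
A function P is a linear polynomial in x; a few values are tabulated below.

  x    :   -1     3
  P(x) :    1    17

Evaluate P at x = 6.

Write P(x) = ax + b; the 2 given values yield a linear system in the 2 coefficients.
Solving, P(x) = 4x + 5.
Then P(6) = 29.

29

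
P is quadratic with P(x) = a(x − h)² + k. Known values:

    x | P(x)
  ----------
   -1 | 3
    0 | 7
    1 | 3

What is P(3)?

First differences 4, -4; second difference -8 = 2a, so a = -4.
Expanding, the x-coefficient is −2ah = 8h; matching it to the data gives h = 0, and then k = 7.
So P(x) = -4(x + 0)² + 7.
P(3) = -4·3² + 7 = -29.

-29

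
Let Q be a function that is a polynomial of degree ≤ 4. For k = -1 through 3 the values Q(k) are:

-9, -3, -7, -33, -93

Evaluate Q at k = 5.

First differences: 6, -4, -26, -60. Second differences: -10, -22, -34. Third differences: -12, -12.
Level-3 differences are constant, so Q has degree 3.
Fitting a degree-3 polynomial gives Q(k) = -2k³ - 5k² + 3k - 3.
Then Q(5) = -363.

-363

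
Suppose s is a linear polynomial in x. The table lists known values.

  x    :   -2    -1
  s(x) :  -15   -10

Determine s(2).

5

Write s(x) = ax + b; the 2 given values yield a linear system in the 2 coefficients.
Solving, s(x) = 5x - 5.
Then s(2) = 5.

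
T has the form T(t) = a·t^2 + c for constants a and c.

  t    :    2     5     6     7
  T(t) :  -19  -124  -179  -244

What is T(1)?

-4

From T(2) = -19 and T(5) = -124: 4a + c = -19 and 25a + c = -124.
Subtracting: 21a = -105, so a = -5; then c = -19 − (-5)·4 = 1.
So T(t) = -5t² + 1, and T(1) = -4.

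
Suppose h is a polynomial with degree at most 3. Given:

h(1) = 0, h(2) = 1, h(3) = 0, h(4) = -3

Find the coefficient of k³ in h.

First differences: 1, -1, -3. Second differences: -2, -2.
Level-2 differences are constant, so h has degree 2.
Fitting a degree-2 polynomial gives h(k) = -k² + 4k - 3.
The coefficient of k³ is 0.

0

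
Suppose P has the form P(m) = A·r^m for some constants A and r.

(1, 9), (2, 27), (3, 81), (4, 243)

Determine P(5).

729

Consecutive ratio: 27/9 = 3, and 81/27 = 3, so r = 3.
Then A·3^1 = 9 gives A = 3, and P(m) = 3·3^m.
P(5) = 3·3^5 = 729.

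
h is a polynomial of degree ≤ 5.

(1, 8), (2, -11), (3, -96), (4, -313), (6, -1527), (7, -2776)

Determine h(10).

Write h(m) = am^5 + bm^4 + cm³ + dm² + em + p; the 6 given values yield a linear system in the 6 coefficients.
Solving, the leading coefficient vanishes, and h(m) = -m^4 - m³ - 2m² + 9m + 3.
Then h(10) = -11107.

-11107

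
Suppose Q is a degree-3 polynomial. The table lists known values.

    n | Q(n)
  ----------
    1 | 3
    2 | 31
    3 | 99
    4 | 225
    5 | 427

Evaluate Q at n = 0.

First differences: 28, 68, 126, 202. Second differences: 40, 58, 76. Third differences: 18, 18.
Level-3 differences are constant, so Q has degree 3.
Fitting a degree-3 polynomial gives Q(n) = 3n³ + 2n² + n - 3.
Then Q(0) = -3.

-3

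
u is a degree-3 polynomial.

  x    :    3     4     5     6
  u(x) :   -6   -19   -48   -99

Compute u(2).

-3

Write u(x) = ax³ + bx² + cx + d; the 4 given values yield a linear system in the 4 coefficients.
Solving, u(x) = -x³ + 4x² - 4x - 3.
Then u(2) = -3.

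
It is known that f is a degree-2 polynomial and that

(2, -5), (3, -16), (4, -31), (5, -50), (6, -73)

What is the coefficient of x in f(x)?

-1

First differences: -11, -15, -19, -23. Second differences: -4, -4, -4.
Level-2 differences are constant, so f has degree 2.
Fitting a degree-2 polynomial gives f(x) = -2x² - x + 5.
The coefficient of x is -1.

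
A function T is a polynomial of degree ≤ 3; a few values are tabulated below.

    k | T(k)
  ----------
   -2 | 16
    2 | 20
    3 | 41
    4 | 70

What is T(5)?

Write T(k) = ak³ + bk² + ck + d; the 4 given values yield a linear system in the 4 coefficients.
Solving, the leading coefficient vanishes, and T(k) = 4k² + k + 2.
Then T(5) = 107.

107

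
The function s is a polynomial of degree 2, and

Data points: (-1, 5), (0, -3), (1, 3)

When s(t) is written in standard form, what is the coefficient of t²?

Write s(t) = at² + bt + c; the 3 given values yield a linear system in the 3 coefficients.
Solving, s(t) = 7t² - t - 3.
The coefficient of t² is 7.

7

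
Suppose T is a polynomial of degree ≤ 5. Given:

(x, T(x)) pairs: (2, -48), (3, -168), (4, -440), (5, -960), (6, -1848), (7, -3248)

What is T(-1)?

Write T(x) = ax^5 + bx^4 + cx³ + dx² + ex + p; the 6 given values yield a linear system in the 6 coefficients.
Solving, the leading coefficient vanishes, and T(x) = -x^4 - 2x³ - 3x² - 2x.
Then T(-1) = 0.

0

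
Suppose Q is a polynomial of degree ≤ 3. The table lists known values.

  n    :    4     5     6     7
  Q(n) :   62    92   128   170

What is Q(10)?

Write Q(n) = an³ + bn² + cn + d; the 4 given values yield a linear system in the 4 coefficients.
Solving, the leading coefficient vanishes, and Q(n) = 3n² + 3n + 2.
Then Q(10) = 332.

332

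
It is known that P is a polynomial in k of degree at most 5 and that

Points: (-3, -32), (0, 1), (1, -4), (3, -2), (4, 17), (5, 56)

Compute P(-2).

-7

Write P(k) = ak^5 + bk^4 + ck³ + dk² + ek + p; the 6 given values yield a linear system in the 6 coefficients.
Solving, the top 2 coefficients vanish, and P(k) = k³ - 2k² - 4k + 1.
Then P(-2) = -7.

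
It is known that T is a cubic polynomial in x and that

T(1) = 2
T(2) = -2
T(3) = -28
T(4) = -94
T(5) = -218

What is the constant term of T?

Write T(x) = ax³ + bx² + cx + d; the 5 given values yield a linear system in the 4 coefficients.
Solving, T(x) = -3x³ + 7x² - 4x + 2.
The constant term is T(0) = 2.

2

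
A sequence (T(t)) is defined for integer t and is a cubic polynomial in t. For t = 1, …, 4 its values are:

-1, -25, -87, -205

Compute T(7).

-1075

Write T(t) = at³ + bt² + ct + d; the 4 given values yield a linear system in the 4 coefficients.
Solving, T(t) = -3t³ - t² + 3.
Then T(7) = -1075.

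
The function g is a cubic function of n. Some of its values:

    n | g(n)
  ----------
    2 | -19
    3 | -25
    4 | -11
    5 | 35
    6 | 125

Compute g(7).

First differences: -6, 14, 46, 90. Second differences: 20, 32, 44. Third differences: 12, 12.
Level-3 differences are constant, so g has degree 3.
Extending the table by one column gives the next first difference 146, so g(7) = 125 + 146 = 271.

271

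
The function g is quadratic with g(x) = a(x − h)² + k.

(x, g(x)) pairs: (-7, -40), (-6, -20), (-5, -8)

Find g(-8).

First differences 20, 12; second difference -8 = 2a, so a = -4.
Expanding, the x-coefficient is −2ah = 8h; matching it to the data gives h = -4, and then k = -4.
So g(x) = -4(x + 4)² − 4.
g(-8) = -4·(-4)² − 4 = -68.

-68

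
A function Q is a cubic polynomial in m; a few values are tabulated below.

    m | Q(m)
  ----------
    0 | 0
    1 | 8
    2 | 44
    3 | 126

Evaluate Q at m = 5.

500

Write Q(m) = am³ + bm² + cm + d; the 4 given values yield a linear system in the 4 coefficients.
Solving, Q(m) = 3m³ + 5m².
Then Q(5) = 500.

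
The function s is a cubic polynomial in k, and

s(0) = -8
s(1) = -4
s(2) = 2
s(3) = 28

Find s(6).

406

Write s(k) = ak³ + bk² + ck + d; the 4 given values yield a linear system in the 4 coefficients.
Solving, s(k) = 3k³ - 8k² + 9k - 8.
Then s(6) = 406.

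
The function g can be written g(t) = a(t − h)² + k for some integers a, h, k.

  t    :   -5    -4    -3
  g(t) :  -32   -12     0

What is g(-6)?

-60

First differences 20, 12; second difference -8 = 2a, so a = -4.
Expanding, the t-coefficient is −2ah = 8h; matching it to the data gives h = -2, and then k = 4.
So g(t) = -4(t + 2)² + 4.
g(-6) = -4·(-4)² + 4 = -60.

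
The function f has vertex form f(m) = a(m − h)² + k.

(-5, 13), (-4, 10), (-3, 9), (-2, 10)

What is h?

First differences -3, -1, 1; second difference 2 = 2a, so a = 1.
Expanding, the m-coefficient is −2ah = -2h; matching it to the data gives h = -3, and then k = 9.
So f(m) = 1(m + 3)² + 9.
Hence h = -3.

-3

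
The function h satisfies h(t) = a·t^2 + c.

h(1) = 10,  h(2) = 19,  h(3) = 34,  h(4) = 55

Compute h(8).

199

From h(1) = 10 and h(2) = 19: 1a + c = 10 and 4a + c = 19.
Subtracting: 3a = 9, so a = 3; then c = 10 − 3·1 = 7.
So h(t) = 3t² + 7, and h(8) = 199.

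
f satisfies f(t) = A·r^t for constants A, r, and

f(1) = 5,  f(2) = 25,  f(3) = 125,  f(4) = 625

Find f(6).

Consecutive ratio: 25/5 = 5, and 125/25 = 5, so r = 5.
Then A·5^1 = 5 gives A = 1, and f(t) = 1·5^t.
f(6) = 1·5^6 = 15625.

15625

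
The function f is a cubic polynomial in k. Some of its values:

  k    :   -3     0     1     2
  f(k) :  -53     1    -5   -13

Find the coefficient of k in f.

-3

Write f(k) = ak³ + bk² + ck + d; the 4 given values yield a linear system in the 4 coefficients.
Solving, f(k) = k³ - 4k² - 3k + 1.
The coefficient of k is -3.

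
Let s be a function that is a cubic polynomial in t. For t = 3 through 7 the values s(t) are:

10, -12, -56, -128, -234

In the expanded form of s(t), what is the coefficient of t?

8

Write s(t) = at³ + bt² + ct + d; the 5 given values yield a linear system in the 4 coefficients.
Solving, s(t) = -t³ + t² + 8t + 4.
The coefficient of t is 8.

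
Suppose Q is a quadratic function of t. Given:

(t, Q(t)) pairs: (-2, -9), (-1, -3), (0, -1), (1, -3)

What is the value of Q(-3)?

-19

Write Q(t) = at² + bt + c; the 4 given values yield a linear system in the 3 coefficients.
Solving, Q(t) = -2t² - 1.
Then Q(-3) = -19.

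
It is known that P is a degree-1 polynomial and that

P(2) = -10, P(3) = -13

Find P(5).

Write P(x) = ax + b; the 2 given values yield a linear system in the 2 coefficients.
Solving, P(x) = -3x - 4.
Then P(5) = -19.

-19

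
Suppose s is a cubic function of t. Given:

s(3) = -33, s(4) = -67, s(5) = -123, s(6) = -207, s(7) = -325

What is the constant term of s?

-3

Write s(t) = at³ + bt² + ct + d; the 5 given values yield a linear system in the 4 coefficients.
Solving, s(t) = -t³ + t² - 4t - 3.
The constant term is s(0) = -3.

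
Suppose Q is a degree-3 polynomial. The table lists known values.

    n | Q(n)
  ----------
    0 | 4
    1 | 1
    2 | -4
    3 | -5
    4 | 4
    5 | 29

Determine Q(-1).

-1

First differences: -3, -5, -1, 9, 25. Second differences: -2, 4, 10, 16. Third differences: 6, 6, 6.
Level-3 differences are constant, so Q has degree 3.
Fitting a degree-3 polynomial gives Q(n) = n³ - 4n² + 4.
Then Q(-1) = -1.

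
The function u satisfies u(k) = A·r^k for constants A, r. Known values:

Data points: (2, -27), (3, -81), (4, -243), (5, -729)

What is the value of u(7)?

-6561

Consecutive ratio: -81/(-27) = 3, and -243/(-81) = 3, so r = 3.
Then A·3^2 = -27 gives A = -3, and u(k) = -3·3^k.
u(7) = -3·3^7 = -6561.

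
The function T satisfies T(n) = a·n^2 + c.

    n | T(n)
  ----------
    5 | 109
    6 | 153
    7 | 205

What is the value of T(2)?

From T(5) = 109 and T(6) = 153: 25a + c = 109 and 36a + c = 153.
Subtracting: 11a = 44, so a = 4; then c = 109 − 4·25 = 9.
So T(n) = 4n² + 9, and T(2) = 25.

25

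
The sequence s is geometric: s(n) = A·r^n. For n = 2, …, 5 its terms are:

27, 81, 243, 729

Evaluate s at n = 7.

Consecutive ratio: 81/27 = 3, and 243/81 = 3, so r = 3.
Then A·3^2 = 27 gives A = 3, and s(n) = 3·3^n.
s(7) = 3·3^7 = 6561.

6561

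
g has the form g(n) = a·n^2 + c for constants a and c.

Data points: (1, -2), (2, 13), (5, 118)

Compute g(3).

From g(1) = -2 and g(2) = 13: 1a + c = -2 and 4a + c = 13.
Subtracting: 3a = 15, so a = 5; then c = -2 − 5·1 = -7.
So g(n) = 5n² − 7, and g(3) = 38.

38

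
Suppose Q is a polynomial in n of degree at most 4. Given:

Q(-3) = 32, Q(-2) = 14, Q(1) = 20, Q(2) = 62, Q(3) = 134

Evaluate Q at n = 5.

392

Write Q(n) = an^4 + bn³ + cn² + dn + e; the 5 given values yield a linear system in the 5 coefficients.
Solving, the leading coefficient vanishes, and Q(n) = n³ + 9n² + 8n + 2.
Then Q(5) = 392.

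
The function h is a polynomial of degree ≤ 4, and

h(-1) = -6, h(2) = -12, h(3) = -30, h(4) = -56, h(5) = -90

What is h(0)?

0

Write h(t) = at^4 + bt³ + ct² + dt + e; the 5 given values yield a linear system in the 5 coefficients.
Solving, the top 2 coefficients vanish, and h(t) = -4t² + 2t.
Then h(0) = 0.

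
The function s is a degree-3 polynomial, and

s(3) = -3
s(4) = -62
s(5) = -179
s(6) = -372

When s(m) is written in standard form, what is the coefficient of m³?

-3

Write s(m) = am³ + bm² + cm + d; the 4 given values yield a linear system in the 4 coefficients.
Solving, s(m) = -3m³ + 7m² + 3m + 6.
The coefficient of m³ is -3.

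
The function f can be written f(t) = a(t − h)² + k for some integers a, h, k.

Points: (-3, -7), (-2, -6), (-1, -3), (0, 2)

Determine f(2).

18

First differences 1, 3, 5; second difference 2 = 2a, so a = 1.
Expanding, the t-coefficient is −2ah = -2h; matching it to the data gives h = -3, and then k = -7.
So f(t) = 1(t + 3)² − 7.
f(2) = 1·5² − 7 = 18.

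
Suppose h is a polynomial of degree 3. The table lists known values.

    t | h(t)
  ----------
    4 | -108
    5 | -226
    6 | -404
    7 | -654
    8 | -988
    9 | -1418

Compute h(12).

-3404

First differences: -118, -178, -250, -334, -430. Second differences: -60, -72, -84, -96. Third differences: -12, -12, -12.
Level-3 differences are constant, so h has degree 3.
Fitting a degree-3 polynomial gives h(t) = -2t³ + 4t + 4.
Then h(12) = -3404.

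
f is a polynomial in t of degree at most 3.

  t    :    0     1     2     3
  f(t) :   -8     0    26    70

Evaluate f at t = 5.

First differences: 8, 26, 44. Second differences: 18, 18.
Level-2 differences are constant, so f has degree 2.
Fitting a degree-2 polynomial gives f(t) = 9t² - t - 8.
Then f(5) = 212.

212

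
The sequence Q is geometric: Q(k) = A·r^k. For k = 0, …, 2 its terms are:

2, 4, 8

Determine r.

2

Consecutive ratio: 4/2 = 2, and 8/4 = 2, so r = 2.
Then A·2^0 = 2 gives A = 2, and Q(k) = 2·2^k.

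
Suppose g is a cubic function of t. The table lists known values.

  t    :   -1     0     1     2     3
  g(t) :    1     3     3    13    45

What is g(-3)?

Write g(t) = at³ + bt² + ct + d; the 5 given values yield a linear system in the 4 coefficients.
Solving, g(t) = 2t³ - t² - t + 3.
Then g(-3) = -57.

-57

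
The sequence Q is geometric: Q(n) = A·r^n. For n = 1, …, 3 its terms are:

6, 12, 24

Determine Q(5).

Consecutive ratio: 12/6 = 2, and 24/12 = 2, so r = 2.
Then A·2^1 = 6 gives A = 3, and Q(n) = 3·2^n.
Q(5) = 3·2^5 = 96.

96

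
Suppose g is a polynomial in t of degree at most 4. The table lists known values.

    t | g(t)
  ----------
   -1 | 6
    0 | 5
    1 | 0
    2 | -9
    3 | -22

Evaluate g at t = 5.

-60

First differences: -1, -5, -9, -13. Second differences: -4, -4, -4.
Level-2 differences are constant, so g has degree 2.
Fitting a degree-2 polynomial gives g(t) = -2t² - 3t + 5.
Then g(5) = -60.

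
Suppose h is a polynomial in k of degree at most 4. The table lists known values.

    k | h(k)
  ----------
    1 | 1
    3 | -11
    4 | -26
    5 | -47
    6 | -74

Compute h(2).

-2

Write h(k) = ak^4 + bk³ + ck² + dk + e; the 5 given values yield a linear system in the 5 coefficients.
Solving, the top 2 coefficients vanish, and h(k) = -3k² + 6k - 2.
Then h(2) = -2.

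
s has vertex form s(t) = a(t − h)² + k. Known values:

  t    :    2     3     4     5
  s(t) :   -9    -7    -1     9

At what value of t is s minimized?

First differences 2, 6, 10; second difference 4 = 2a, so a = 2.
Expanding, the t-coefficient is −2ah = -4h; matching it to the data gives h = 2, and then k = -9.
So s(t) = 2(t − 2)² − 9.
Hence h = 2.

2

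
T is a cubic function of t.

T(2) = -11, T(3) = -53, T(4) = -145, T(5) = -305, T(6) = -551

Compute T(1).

First differences: -42, -92, -160, -246. Second differences: -50, -68, -86. Third differences: -18, -18.
Level-3 differences are constant, so T has degree 3.
Fitting a degree-3 polynomial gives T(t) = -3t³ + 2t² + 5t - 5.
Then T(1) = -1.

-1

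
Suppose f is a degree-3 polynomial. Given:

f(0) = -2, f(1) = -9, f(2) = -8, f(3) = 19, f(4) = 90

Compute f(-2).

-36

First differences: -7, 1, 27, 71. Second differences: 8, 26, 44. Third differences: 18, 18.
Level-3 differences are constant, so f has degree 3.
Fitting a degree-3 polynomial gives f(m) = 3m³ - 5m² - 5m - 2.
Then f(-2) = -36.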